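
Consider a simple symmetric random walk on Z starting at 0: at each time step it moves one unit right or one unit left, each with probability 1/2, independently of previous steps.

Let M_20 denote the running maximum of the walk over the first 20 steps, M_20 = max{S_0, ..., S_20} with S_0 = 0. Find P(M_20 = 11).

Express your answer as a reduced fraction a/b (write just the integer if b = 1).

Answer: 4845/1048576

Derivation:
Let M_20 = max(S_0,...,S_20). Use the reflection principle: for j ≥ 1, #{paths with M_20 ≥ j} = #{S_20 ≥ j} + #{S_20 ≥ j+1}.
By reflection, #{M_20 ≥ 11} = #{S_20 ≥ 11} + #{S_20 ≥ 12} = 6196 + 6196 = 12392.
#{M_20 ≥ 12} = #{S_20 ≥ 12} + #{S_20 ≥ 13} = 6196 + 1351 = 7547.
#{M_20 = 11} = 12392 - 7547 = 4845.
P(M_20 = 11) = 4845/1048576 = 4845/1048576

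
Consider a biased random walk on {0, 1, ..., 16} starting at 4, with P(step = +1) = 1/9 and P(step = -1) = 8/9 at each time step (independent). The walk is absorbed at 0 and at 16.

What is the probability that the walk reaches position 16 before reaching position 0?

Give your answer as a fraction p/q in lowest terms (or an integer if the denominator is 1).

Biased walk: p = 1/9, q = 8/9, r = q/p = 8
Gambler's ruin: P(hit 16 before 0 | start at 4) = (1 - r^a)/(1 - r^N)
r^4 = 4096; r^16 = 281474976710656
P = (1 - 4096) / (1 - 281474976710656) = -4095 / -281474976710655 = 1/68736258049

Answer: 1/68736258049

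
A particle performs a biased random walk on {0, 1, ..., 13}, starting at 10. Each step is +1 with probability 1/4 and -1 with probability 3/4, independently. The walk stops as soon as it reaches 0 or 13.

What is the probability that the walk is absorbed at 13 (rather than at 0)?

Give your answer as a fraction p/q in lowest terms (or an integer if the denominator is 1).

Answer: 29524/797161

Derivation:
Biased walk: p = 1/4, q = 3/4, r = q/p = 3
Gambler's ruin: P(hit 13 before 0 | start at 10) = (1 - r^a)/(1 - r^N)
r^10 = 59049; r^13 = 1594323
P = (1 - 59049) / (1 - 1594323) = -59048 / -1594322 = 29524/797161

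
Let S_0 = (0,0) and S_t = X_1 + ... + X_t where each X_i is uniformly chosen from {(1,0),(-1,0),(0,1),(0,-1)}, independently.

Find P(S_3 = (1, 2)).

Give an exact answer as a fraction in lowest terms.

Let h be the number of horizontal steps (so 3-h are vertical). To end at (1,2) need (h+1)/2 right-steps and ((3-h)+2)/2 up-steps.
Sum over h with 1 ≤ h ≤ 1, h ≡ 1 (mod 2), 3-h ≡ 0 (mod 2):
h=1: C(3,1)·C(1,1)·C(2,2) = 3·1·1 = 3
Total favorable: 3
Total paths: 4^3 = 64
P = 3/64 = 3/64

Answer: 3/64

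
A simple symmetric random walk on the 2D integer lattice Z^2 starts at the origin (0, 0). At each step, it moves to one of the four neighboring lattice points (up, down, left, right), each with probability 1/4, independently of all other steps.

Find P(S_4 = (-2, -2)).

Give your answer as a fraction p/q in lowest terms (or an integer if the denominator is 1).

Answer: 3/128

Derivation:
Let h be the number of horizontal steps (so 4-h are vertical). To end at (-2,-2) need (h-2)/2 right-steps and ((4-h)-2)/2 up-steps.
Sum over h with 2 ≤ h ≤ 2, h ≡ 0 (mod 2), 4-h ≡ 0 (mod 2):
h=2: C(4,2)·C(2,0)·C(2,0) = 6·1·1 = 6
Total favorable: 6
Total paths: 4^4 = 256
P = 6/256 = 3/128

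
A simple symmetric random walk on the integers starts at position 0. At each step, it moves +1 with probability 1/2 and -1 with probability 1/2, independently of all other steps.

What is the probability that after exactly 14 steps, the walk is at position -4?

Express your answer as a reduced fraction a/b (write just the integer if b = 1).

Answer: 1001/8192

Derivation:
To reach position -4 after 14 steps: need 5 steps of +1 and 9 of -1.
Favorable paths: C(14,5) = 2002
Total paths: 2^14 = 16384
P = 2002/16384 = 1001/8192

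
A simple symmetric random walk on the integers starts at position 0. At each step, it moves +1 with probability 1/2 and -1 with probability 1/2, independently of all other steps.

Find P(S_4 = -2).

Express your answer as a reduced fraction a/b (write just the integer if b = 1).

Answer: 1/4

Derivation:
To reach position -2 after 4 steps: need 1 step of +1 and 3 of -1.
Favorable paths: C(4,1) = 4
Total paths: 2^4 = 16
P = 4/16 = 1/4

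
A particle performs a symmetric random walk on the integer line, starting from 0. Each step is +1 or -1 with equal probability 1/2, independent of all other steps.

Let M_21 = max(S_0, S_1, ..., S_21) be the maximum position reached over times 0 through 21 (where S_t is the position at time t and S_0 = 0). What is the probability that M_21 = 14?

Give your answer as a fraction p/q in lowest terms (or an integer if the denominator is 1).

Answer: 665/1048576

Derivation:
Let M_21 = max(S_0,...,S_21). Use the reflection principle: for j ≥ 1, #{paths with M_21 ≥ j} = #{S_21 ≥ j} + #{S_21 ≥ j+1}.
By reflection, #{M_21 ≥ 14} = #{S_21 ≥ 14} + #{S_21 ≥ 15} = 1562 + 1562 = 3124.
#{M_21 ≥ 15} = #{S_21 ≥ 15} + #{S_21 ≥ 16} = 1562 + 232 = 1794.
#{M_21 = 14} = 3124 - 1794 = 1330.
P(M_21 = 14) = 1330/2097152 = 665/1048576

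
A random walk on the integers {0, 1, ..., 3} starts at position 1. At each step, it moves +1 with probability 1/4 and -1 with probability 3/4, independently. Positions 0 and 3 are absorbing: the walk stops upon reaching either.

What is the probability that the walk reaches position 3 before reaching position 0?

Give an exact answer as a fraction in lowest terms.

Biased walk: p = 1/4, q = 3/4, r = q/p = 3
Gambler's ruin: P(hit 3 before 0 | start at 1) = (1 - r^a)/(1 - r^N)
r^1 = 3; r^3 = 27
P = (1 - 3) / (1 - 27) = -2 / -26 = 1/13

Answer: 1/13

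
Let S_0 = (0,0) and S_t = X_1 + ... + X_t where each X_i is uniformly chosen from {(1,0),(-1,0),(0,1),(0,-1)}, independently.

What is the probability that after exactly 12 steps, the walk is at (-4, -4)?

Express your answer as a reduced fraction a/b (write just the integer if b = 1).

Let h be the number of horizontal steps (so 12-h are vertical). To end at (-4,-4) need (h-4)/2 right-steps and ((12-h)-4)/2 up-steps.
Sum over h with 4 ≤ h ≤ 8, h ≡ 0 (mod 2), 12-h ≡ 0 (mod 2):
h=4: C(12,4)·C(4,0)·C(8,2) = 495·1·28 = 13860
h=6: C(12,6)·C(6,1)·C(6,1) = 924·6·6 = 33264
h=8: C(12,8)·C(8,2)·C(4,0) = 495·28·1 = 13860
Total favorable: 60984
Total paths: 4^12 = 16777216
P = 60984/16777216 = 7623/2097152

Answer: 7623/2097152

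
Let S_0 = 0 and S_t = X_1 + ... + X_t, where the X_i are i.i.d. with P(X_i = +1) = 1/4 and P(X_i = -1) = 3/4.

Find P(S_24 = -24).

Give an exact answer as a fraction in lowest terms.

To reach position -24 after 24 steps: need 0 steps of +1 and 24 steps of -1.
Number of such sequences: C(24,0) = 1
Each has probability (1/4)^0 · (3/4)^24 = 282429536481/281474976710656
P = 1 · 282429536481/281474976710656 = 282429536481/281474976710656

Answer: 282429536481/281474976710656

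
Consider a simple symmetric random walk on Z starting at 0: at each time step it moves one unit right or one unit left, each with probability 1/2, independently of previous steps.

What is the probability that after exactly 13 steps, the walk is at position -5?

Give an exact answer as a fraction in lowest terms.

Answer: 715/8192

Derivation:
To reach position -5 after 13 steps: need 4 steps of +1 and 9 of -1.
Favorable paths: C(13,4) = 715
Total paths: 2^13 = 8192
P = 715/8192 = 715/8192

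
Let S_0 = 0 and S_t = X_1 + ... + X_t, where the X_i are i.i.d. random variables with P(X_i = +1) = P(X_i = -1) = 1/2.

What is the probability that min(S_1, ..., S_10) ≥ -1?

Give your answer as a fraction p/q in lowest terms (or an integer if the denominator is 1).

Let f(t,s) = #length-t paths at position s with S_1..S_t all ≥ -1.
f(t,s) = f(t-1,s-1) + f(t-1,s+1) for s ≥ -1; f(t,s) = 0 for s < -1.
t=0: f(0,0)=1
t=1: f(1,-1)=1 f(1,1)=1
t=2: f(2,0)=2 f(2,2)=1
t=3: f(3,-1)=2 f(3,1)=3 f(3,3)=1
t=4: f(4,0)=5 f(4,2)=4 f(4,4)=1
t=5: f(5,-1)=5 f(5,1)=9 f(5,3)=5 f(5,5)=1
t=6: f(6,0)=14 f(6,2)=14 f(6,4)=6 f(6,6)=1
t=7: f(7,-1)=14 f(7,1)=28 f(7,3)=20 f(7,5)=7 f(7,7)=1
t=8: f(8,0)=42 f(8,2)=48 f(8,4)=27 f(8,6)=8 f(8,8)=1
t=9: f(9,-1)=42 f(9,1)=90 f(9,3)=75 f(9,5)=35 f(9,7)=9 f(9,9)=1
t=10: f(10,0)=132 f(10,2)=165 f(10,4)=110 f(10,6)=44 f(10,8)=10 f(10,10)=1
Σ_s f(10,s) = 462
P = 462/1024 = 231/512

Answer: 231/512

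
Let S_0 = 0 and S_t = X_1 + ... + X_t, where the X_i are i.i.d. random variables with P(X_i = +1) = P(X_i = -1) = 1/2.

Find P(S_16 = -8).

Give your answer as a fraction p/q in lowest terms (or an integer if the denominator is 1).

Answer: 455/16384

Derivation:
To reach position -8 after 16 steps: need 4 steps of +1 and 12 of -1.
Favorable paths: C(16,4) = 1820
Total paths: 2^16 = 65536
P = 1820/65536 = 455/16384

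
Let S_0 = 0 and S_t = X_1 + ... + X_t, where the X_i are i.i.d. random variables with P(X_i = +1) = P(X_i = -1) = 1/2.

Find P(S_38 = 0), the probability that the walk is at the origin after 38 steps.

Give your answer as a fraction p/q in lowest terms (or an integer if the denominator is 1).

Answer: 4418157975/34359738368

Derivation:
To return to 0 after 38 steps: need exactly 19 steps of +1 and 19 of -1.
Favorable paths: C(38,19) = 35345263800
Total paths: 2^38 = 274877906944
P = 35345263800/274877906944 = 4418157975/34359738368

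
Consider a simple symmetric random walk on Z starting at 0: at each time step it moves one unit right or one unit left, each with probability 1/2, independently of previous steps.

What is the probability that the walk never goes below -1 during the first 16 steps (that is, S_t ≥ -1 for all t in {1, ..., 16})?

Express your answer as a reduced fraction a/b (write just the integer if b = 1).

Answer: 12155/32768

Derivation:
Let f(t,s) = #length-t paths at position s with S_1..S_t all ≥ -1.
f(t,s) = f(t-1,s-1) + f(t-1,s+1) for s ≥ -1; f(t,s) = 0 for s < -1.
t=0: f(0,0)=1
t=1: f(1,-1)=1 f(1,1)=1
t=2: f(2,0)=2 f(2,2)=1
t=3: f(3,-1)=2 f(3,1)=3 f(3,3)=1
t=4: f(4,0)=5 f(4,2)=4 f(4,4)=1
t=5: f(5,-1)=5 f(5,1)=9 f(5,3)=5 f(5,5)=1
t=6: f(6,0)=14 f(6,2)=14 f(6,4)=6 f(6,6)=1
t=7: f(7,-1)=14 f(7,1)=28 f(7,3)=20 f(7,5)=7 f(7,7)=1
t=8: f(8,0)=42 f(8,2)=48 f(8,4)=27 f(8,6)=8 f(8,8)=1
t=9: f(9,-1)=42 f(9,1)=90 f(9,3)=75 f(9,5)=35 f(9,7)=9 f(9,9)=1
t=10: f(10,0)=132 f(10,2)=165 f(10,4)=110 f(10,6)=44 f(10,8)=10 f(10,10)=1
t=11: f(11,-1)=132 f(11,1)=297 f(11,3)=275 f(11,5)=154 f(11,7)=54 f(11,9)=11 f(11,11)=1
t=12: f(12,0)=429 f(12,2)=572 f(12,4)=429 f(12,6)=208 f(12,8)=65 f(12,10)=12 f(12,12)=1
t=13: f(13,-1)=429 f(13,1)=1001 f(13,3)=1001 f(13,5)=637 f(13,7)=273 f(13,9)=77 f(13,11)=13 f(13,13)=1
t=14: f(14,0)=1430 f(14,2)=2002 f(14,4)=1638 f(14,6)=910 f(14,8)=350 f(14,10)=90 f(14,12)=14 f(14,14)=1
t=15: f(15,-1)=1430 f(15,1)=3432 f(15,3)=3640 f(15,5)=2548 f(15,7)=1260 f(15,9)=440 f(15,11)=104 f(15,13)=15 f(15,15)=1
t=16: f(16,0)=4862 f(16,2)=7072 f(16,4)=6188 f(16,6)=3808 f(16,8)=1700 f(16,10)=544 f(16,12)=119 f(16,14)=16 f(16,16)=1
Σ_s f(16,s) = 24310
P = 24310/65536 = 12155/32768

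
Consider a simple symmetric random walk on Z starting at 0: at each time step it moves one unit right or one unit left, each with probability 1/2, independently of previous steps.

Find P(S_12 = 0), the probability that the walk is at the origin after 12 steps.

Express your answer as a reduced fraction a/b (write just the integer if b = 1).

To return to 0 after 12 steps: need exactly 6 steps of +1 and 6 of -1.
Favorable paths: C(12,6) = 924
Total paths: 2^12 = 4096
P = 924/4096 = 231/1024

Answer: 231/1024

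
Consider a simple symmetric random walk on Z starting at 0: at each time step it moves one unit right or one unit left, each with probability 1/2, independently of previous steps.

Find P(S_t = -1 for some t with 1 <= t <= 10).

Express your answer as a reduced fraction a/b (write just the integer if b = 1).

Answer: 193/256

Derivation:
Count via complement. Let g(t,s) = #length-t paths at position s with S_1..S_t all ≠ -1.
g(t,s) = g(t-1,s-1) + g(t-1,s+1) for s ≠ -1; g(t,-1) = 0.
t=0: g(0,0)=1
t=1: g(1,1)=1
t=2: g(2,0)=1 g(2,2)=1
t=3: g(3,1)=2 g(3,3)=1
t=4: g(4,0)=2 g(4,2)=3 g(4,4)=1
t=5: g(5,1)=5 g(5,3)=4 g(5,5)=1
t=6: g(6,0)=5 g(6,2)=9 g(6,4)=5 g(6,6)=1
t=7: g(7,1)=14 g(7,3)=14 g(7,5)=6 g(7,7)=1
t=8: g(8,0)=14 g(8,2)=28 g(8,4)=20 g(8,6)=7 g(8,8)=1
t=9: g(9,1)=42 g(9,3)=48 g(9,5)=27 g(9,7)=8 g(9,9)=1
t=10: g(10,0)=42 g(10,2)=90 g(10,4)=75 g(10,6)=35 g(10,8)=9 g(10,10)=1
Paths never hitting -1: Σ_s g(10,s) = 252
Paths hitting -1: 2^10 - 252 = 772
P = 772/1024 = 193/256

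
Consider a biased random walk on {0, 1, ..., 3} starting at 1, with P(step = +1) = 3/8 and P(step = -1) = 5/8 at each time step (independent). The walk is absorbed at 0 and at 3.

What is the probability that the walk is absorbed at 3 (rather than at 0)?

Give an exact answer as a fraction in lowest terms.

Biased walk: p = 3/8, q = 5/8, r = q/p = 5/3
Gambler's ruin: P(hit 3 before 0 | start at 1) = (1 - r^a)/(1 - r^N)
r^1 = 5/3; r^3 = 125/27
P = (1 - 5/3) / (1 - 125/27) = -2/3 / -98/27 = 9/49

Answer: 9/49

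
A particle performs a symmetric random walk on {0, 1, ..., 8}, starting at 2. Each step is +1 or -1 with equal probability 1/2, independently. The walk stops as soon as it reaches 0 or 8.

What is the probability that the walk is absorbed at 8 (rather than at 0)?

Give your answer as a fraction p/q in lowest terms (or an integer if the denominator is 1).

Symmetric walk (p = 1/2): the harmonic-function argument gives P(hit 8 before 0 | start at 2) = a/N.
P = 2/8 = 1/4

Answer: 1/4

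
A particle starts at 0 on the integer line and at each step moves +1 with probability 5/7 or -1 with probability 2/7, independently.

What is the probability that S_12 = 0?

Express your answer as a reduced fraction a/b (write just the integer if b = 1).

To be at 0 after 12 steps: need exactly 6 steps of +1 and 6 of -1.
Number of such sequences: C(12,6) = 924
Each has probability (5/7)^6 · (2/7)^6 = 1000000/13841287201
P = 924 · 1000000/13841287201 = 132000000/1977326743

Answer: 132000000/1977326743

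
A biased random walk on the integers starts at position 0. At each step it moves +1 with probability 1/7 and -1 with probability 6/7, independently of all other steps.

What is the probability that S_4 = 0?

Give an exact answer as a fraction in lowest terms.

To be at 0 after 4 steps: need exactly 2 steps of +1 and 2 of -1.
Number of such sequences: C(4,2) = 6
Each has probability (1/7)^2 · (6/7)^2 = 36/2401
P = 6 · 36/2401 = 216/2401

Answer: 216/2401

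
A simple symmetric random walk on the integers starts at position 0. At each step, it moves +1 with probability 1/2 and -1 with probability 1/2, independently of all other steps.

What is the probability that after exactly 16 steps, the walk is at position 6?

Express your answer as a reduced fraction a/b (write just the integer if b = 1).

To reach position 6 after 16 steps: need 11 steps of +1 and 5 of -1.
Favorable paths: C(16,11) = 4368
Total paths: 2^16 = 65536
P = 4368/65536 = 273/4096

Answer: 273/4096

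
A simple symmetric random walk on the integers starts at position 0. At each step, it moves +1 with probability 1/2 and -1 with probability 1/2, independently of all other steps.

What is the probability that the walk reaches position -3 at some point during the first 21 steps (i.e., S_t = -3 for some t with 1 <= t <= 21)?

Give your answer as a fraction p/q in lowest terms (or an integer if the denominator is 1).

Answer: 548895/1048576

Derivation:
Count via complement. Let g(t,s) = #length-t paths at position s with S_1..S_t all ≠ -3.
g(t,s) = g(t-1,s-1) + g(t-1,s+1) for s ≠ -3; g(t,-3) = 0.
t=0: g(0,0)=1
t=1: g(1,-1)=1 g(1,1)=1
t=2: g(2,-2)=1 g(2,0)=2 g(2,2)=1
t=3: g(3,-1)=3 g(3,1)=3 g(3,3)=1
t=4: g(4,-2)=3 g(4,0)=6 g(4,2)=4 g(4,4)=1
t=5: g(5,-1)=9 g(5,1)=10 g(5,3)=5 g(5,5)=1
t=6: g(6,-2)=9 g(6,0)=19 g(6,2)=15 g(6,4)=6 g(6,6)=1
t=7: g(7,-1)=28 g(7,1)=34 g(7,3)=21 g(7,5)=7 g(7,7)=1
t=8: g(8,-2)=28 g(8,0)=62 g(8,2)=55 g(8,4)=28 g(8,6)=8 g(8,8)=1
t=9: g(9,-1)=90 g(9,1)=117 g(9,3)=83 g(9,5)=36 g(9,7)=9 g(9,9)=1
t=10: g(10,-2)=90 g(10,0)=207 g(10,2)=200 g(10,4)=119 g(10,6)=45 g(10,8)=10 g(10,10)=1
t=11: g(11,-1)=297 g(11,1)=407 g(11,3)=319 g(11,5)=164 g(11,7)=55 g(11,9)=11 g(11,11)=1
t=12: g(12,-2)=297 g(12,0)=704 g(12,2)=726 g(12,4)=483 g(12,6)=219 g(12,8)=66 g(12,10)=12 g(12,12)=1
t=13: g(13,-1)=1001 g(13,1)=1430 g(13,3)=1209 g(13,5)=702 g(13,7)=285 g(13,9)=78 g(13,11)=13 g(13,13)=1
t=14: g(14,-2)=1001 g(14,0)=2431 g(14,2)=2639 g(14,4)=1911 g(14,6)=987 g(14,8)=363 g(14,10)=91 g(14,12)=14 g(14,14)=1
t=15: g(15,-1)=3432 g(15,1)=5070 g(15,3)=4550 g(15,5)=2898 g(15,7)=1350 g(15,9)=454 g(15,11)=105 g(15,13)=15 g(15,15)=1
t=16: g(16,-2)=3432 g(16,0)=8502 g(16,2)=9620 g(16,4)=7448 g(16,6)=4248 g(16,8)=1804 g(16,10)=559 g(16,12)=120 g(16,14)=16 g(16,16)=1
t=17: g(17,-1)=11934 g(17,1)=18122 g(17,3)=17068 g(17,5)=11696 g(17,7)=6052 g(17,9)=2363 g(17,11)=679 g(17,13)=136 g(17,15)=17 g(17,17)=1
t=18: g(18,-2)=11934 g(18,0)=30056 g(18,2)=35190 g(18,4)=28764 g(18,6)=17748 g(18,8)=8415 g(18,10)=3042 g(18,12)=815 g(18,14)=153 g(18,16)=18 g(18,18)=1
t=19: g(19,-1)=41990 g(19,1)=65246 g(19,3)=63954 g(19,5)=46512 g(19,7)=26163 g(19,9)=11457 g(19,11)=3857 g(19,13)=968 g(19,15)=171 g(19,17)=19 g(19,19)=1
t=20: g(20,-2)=41990 g(20,0)=107236 g(20,2)=129200 g(20,4)=110466 g(20,6)=72675 g(20,8)=37620 g(20,10)=15314 g(20,12)=4825 g(20,14)=1139 g(20,16)=190 g(20,18)=20 g(20,20)=1
t=21: g(21,-1)=149226 g(21,1)=236436 g(21,3)=239666 g(21,5)=183141 g(21,7)=110295 g(21,9)=52934 g(21,11)=20139 g(21,13)=5964 g(21,15)=1329 g(21,17)=210 g(21,19)=21 g(21,21)=1
Paths never hitting -3: Σ_s g(21,s) = 999362
Paths hitting -3: 2^21 - 999362 = 1097790
P = 1097790/2097152 = 548895/1048576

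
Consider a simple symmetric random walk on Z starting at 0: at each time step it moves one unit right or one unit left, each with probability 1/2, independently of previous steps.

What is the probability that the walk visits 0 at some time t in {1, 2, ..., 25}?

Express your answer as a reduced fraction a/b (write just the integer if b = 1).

Answer: 3518265/4194304

Derivation:
Count via complement. Let g(t,s) = #length-t paths at position s with S_1..S_t all ≠ 0.
g(t,s) = g(t-1,s-1) + g(t-1,s+1) for s ≠ 0; g(t,0) = 0.
t=0: g(0,0)=1
t=1: g(1,-1)=1 g(1,1)=1
t=2: g(2,-2)=1 g(2,2)=1
t=3: g(3,-3)=1 g(3,-1)=1 g(3,1)=1 g(3,3)=1
t=4: g(4,-4)=1 g(4,-2)=2 g(4,2)=2 g(4,4)=1
t=5: g(5,-5)=1 g(5,-3)=3 g(5,-1)=2 g(5,1)=2 g(5,3)=3 g(5,5)=1
t=6: g(6,-6)=1 g(6,-4)=4 g(6,-2)=5 g(6,2)=5 g(6,4)=4 g(6,6)=1
t=7: g(7,-7)=1 g(7,-5)=5 g(7,-3)=9 g(7,-1)=5 g(7,1)=5 g(7,3)=9 g(7,5)=5 g(7,7)=1
t=8: g(8,-8)=1 g(8,-6)=6 g(8,-4)=14 g(8,-2)=14 g(8,2)=14 g(8,4)=14 g(8,6)=6 g(8,8)=1
t=9: g(9,-9)=1 g(9,-7)=7 g(9,-5)=20 g(9,-3)=28 g(9,-1)=14 g(9,1)=14 g(9,3)=28 g(9,5)=20 g(9,7)=7 g(9,9)=1
t=10: g(10,-10)=1 g(10,-8)=8 g(10,-6)=27 g(10,-4)=48 g(10,-2)=42 g(10,2)=42 g(10,4)=48 g(10,6)=27 g(10,8)=8 g(10,10)=1
t=11: g(11,-11)=1 g(11,-9)=9 g(11,-7)=35 g(11,-5)=75 g(11,-3)=90 g(11,-1)=42 g(11,1)=42 g(11,3)=90 g(11,5)=75 g(11,7)=35 g(11,9)=9 g(11,11)=1
t=12: g(12,-12)=1 g(12,-10)=10 g(12,-8)=44 g(12,-6)=110 g(12,-4)=165 g(12,-2)=132 g(12,2)=132 g(12,4)=165 g(12,6)=110 g(12,8)=44 g(12,10)=10 g(12,12)=1
t=13: g(13,-13)=1 g(13,-11)=11 g(13,-9)=54 g(13,-7)=154 g(13,-5)=275 g(13,-3)=297 g(13,-1)=132 g(13,1)=132 g(13,3)=297 g(13,5)=275 g(13,7)=154 g(13,9)=54 g(13,11)=11 g(13,13)=1
t=14: g(14,-14)=1 g(14,-12)=12 g(14,-10)=65 g(14,-8)=208 g(14,-6)=429 g(14,-4)=572 g(14,-2)=429 g(14,2)=429 g(14,4)=572 g(14,6)=429 g(14,8)=208 g(14,10)=65 g(14,12)=12 g(14,14)=1
t=15: g(15,-15)=1 g(15,-13)=13 g(15,-11)=77 g(15,-9)=273 g(15,-7)=637 g(15,-5)=1001 g(15,-3)=1001 g(15,-1)=429 g(15,1)=429 g(15,3)=1001 g(15,5)=1001 g(15,7)=637 g(15,9)=273 g(15,11)=77 g(15,13)=13 g(15,15)=1
t=16: g(16,-16)=1 g(16,-14)=14 g(16,-12)=90 g(16,-10)=350 g(16,-8)=910 g(16,-6)=1638 g(16,-4)=2002 g(16,-2)=1430 g(16,2)=1430 g(16,4)=2002 g(16,6)=1638 g(16,8)=910 g(16,10)=350 g(16,12)=90 g(16,14)=14 g(16,16)=1
t=17: g(17,-17)=1 g(17,-15)=15 g(17,-13)=104 g(17,-11)=440 g(17,-9)=1260 g(17,-7)=2548 g(17,-5)=3640 g(17,-3)=3432 g(17,-1)=1430 g(17,1)=1430 g(17,3)=3432 g(17,5)=3640 g(17,7)=2548 g(17,9)=1260 g(17,11)=440 g(17,13)=104 g(17,15)=15 g(17,17)=1
t=18: g(18,-18)=1 g(18,-16)=16 g(18,-14)=119 g(18,-12)=544 g(18,-10)=1700 g(18,-8)=3808 g(18,-6)=6188 g(18,-4)=7072 g(18,-2)=4862 g(18,2)=4862 g(18,4)=7072 g(18,6)=6188 g(18,8)=3808 g(18,10)=1700 g(18,12)=544 g(18,14)=119 g(18,16)=16 g(18,18)=1
t=19: g(19,-19)=1 g(19,-17)=17 g(19,-15)=135 g(19,-13)=663 g(19,-11)=2244 g(19,-9)=5508 g(19,-7)=9996 g(19,-5)=13260 g(19,-3)=11934 g(19,-1)=4862 g(19,1)=4862 g(19,3)=11934 g(19,5)=13260 g(19,7)=9996 g(19,9)=5508 g(19,11)=2244 g(19,13)=663 g(19,15)=135 g(19,17)=17 g(19,19)=1
t=20: g(20,-20)=1 g(20,-18)=18 g(20,-16)=152 g(20,-14)=798 g(20,-12)=2907 g(20,-10)=7752 g(20,-8)=15504 g(20,-6)=23256 g(20,-4)=25194 g(20,-2)=16796 g(20,2)=16796 g(20,4)=25194 g(20,6)=23256 g(20,8)=15504 g(20,10)=7752 g(20,12)=2907 g(20,14)=798 g(20,16)=152 g(20,18)=18 g(20,20)=1
t=21: g(21,-21)=1 g(21,-19)=19 g(21,-17)=170 g(21,-15)=950 g(21,-13)=3705 g(21,-11)=10659 g(21,-9)=23256 g(21,-7)=38760 g(21,-5)=48450 g(21,-3)=41990 g(21,-1)=16796 g(21,1)=16796 g(21,3)=41990 g(21,5)=48450 g(21,7)=38760 g(21,9)=23256 g(21,11)=10659 g(21,13)=3705 g(21,15)=950 g(21,17)=170 g(21,19)=19 g(21,21)=1
t=22: g(22,-22)=1 g(22,-20)=20 g(22,-18)=189 g(22,-16)=1120 g(22,-14)=4655 g(22,-12)=14364 g(22,-10)=33915 g(22,-8)=62016 g(22,-6)=87210 g(22,-4)=90440 g(22,-2)=58786 g(22,2)=58786 g(22,4)=90440 g(22,6)=87210 g(22,8)=62016 g(22,10)=33915 g(22,12)=14364 g(22,14)=4655 g(22,16)=1120 g(22,18)=189 g(22,20)=20 g(22,22)=1
t=23: g(23,-23)=1 g(23,-21)=21 g(23,-19)=209 g(23,-17)=1309 g(23,-15)=5775 g(23,-13)=19019 g(23,-11)=48279 g(23,-9)=95931 g(23,-7)=149226 g(23,-5)=177650 g(23,-3)=149226 g(23,-1)=58786 g(23,1)=58786 g(23,3)=149226 g(23,5)=177650 g(23,7)=149226 g(23,9)=95931 g(23,11)=48279 g(23,13)=19019 g(23,15)=5775 g(23,17)=1309 g(23,19)=209 g(23,21)=21 g(23,23)=1
t=24: g(24,-24)=1 g(24,-22)=22 g(24,-20)=230 g(24,-18)=1518 g(24,-16)=7084 g(24,-14)=24794 g(24,-12)=67298 g(24,-10)=144210 g(24,-8)=245157 g(24,-6)=326876 g(24,-4)=326876 g(24,-2)=208012 g(24,2)=208012 g(24,4)=326876 g(24,6)=326876 g(24,8)=245157 g(24,10)=144210 g(24,12)=67298 g(24,14)=24794 g(24,16)=7084 g(24,18)=1518 g(24,20)=230 g(24,22)=22 g(24,24)=1
t=25: g(25,-25)=1 g(25,-23)=23 g(25,-21)=252 g(25,-19)=1748 g(25,-17)=8602 g(25,-15)=31878 g(25,-13)=92092 g(25,-11)=211508 g(25,-9)=389367 g(25,-7)=572033 g(25,-5)=653752 g(25,-3)=534888 g(25,-1)=208012 g(25,1)=208012 g(25,3)=534888 g(25,5)=653752 g(25,7)=572033 g(25,9)=389367 g(25,11)=211508 g(25,13)=92092 g(25,15)=31878 g(25,17)=8602 g(25,19)=1748 g(25,21)=252 g(25,23)=23 g(25,25)=1
Paths never hitting 0: Σ_s g(25,s) = 5408312
Paths hitting 0: 2^25 - 5408312 = 28146120
P = 28146120/33554432 = 3518265/4194304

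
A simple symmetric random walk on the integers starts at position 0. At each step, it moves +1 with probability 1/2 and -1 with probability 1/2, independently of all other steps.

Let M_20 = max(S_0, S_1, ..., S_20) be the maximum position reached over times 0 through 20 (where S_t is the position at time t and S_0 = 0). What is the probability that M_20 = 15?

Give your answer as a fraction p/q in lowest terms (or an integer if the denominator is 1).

Answer: 95/524288

Derivation:
Let M_20 = max(S_0,...,S_20). Use the reflection principle: for j ≥ 1, #{paths with M_20 ≥ j} = #{S_20 ≥ j} + #{S_20 ≥ j+1}.
By reflection, #{M_20 ≥ 15} = #{S_20 ≥ 15} + #{S_20 ≥ 16} = 211 + 211 = 422.
#{M_20 ≥ 16} = #{S_20 ≥ 16} + #{S_20 ≥ 17} = 211 + 21 = 232.
#{M_20 = 15} = 422 - 232 = 190.
P(M_20 = 15) = 190/1048576 = 95/524288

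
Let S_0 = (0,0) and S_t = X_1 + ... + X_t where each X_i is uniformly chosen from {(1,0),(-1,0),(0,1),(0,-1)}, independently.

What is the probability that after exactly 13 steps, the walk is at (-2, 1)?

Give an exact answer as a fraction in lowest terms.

Answer: 552123/16777216

Derivation:
Let h be the number of horizontal steps (so 13-h are vertical). To end at (-2,1) need (h-2)/2 right-steps and ((13-h)+1)/2 up-steps.
Sum over h with 2 ≤ h ≤ 12, h ≡ 0 (mod 2), 13-h ≡ 1 (mod 2):
h=2: C(13,2)·C(2,0)·C(11,6) = 78·1·462 = 36036
h=4: C(13,4)·C(4,1)·C(9,5) = 715·4·126 = 360360
h=6: C(13,6)·C(6,2)·C(7,4) = 1716·15·35 = 900900
h=8: C(13,8)·C(8,3)·C(5,3) = 1287·56·10 = 720720
h=10: C(13,10)·C(10,4)·C(3,2) = 286·210·3 = 180180
h=12: C(13,12)·C(12,5)·C(1,1) = 13·792·1 = 10296
Total favorable: 2208492
Total paths: 4^13 = 67108864
P = 2208492/67108864 = 552123/16777216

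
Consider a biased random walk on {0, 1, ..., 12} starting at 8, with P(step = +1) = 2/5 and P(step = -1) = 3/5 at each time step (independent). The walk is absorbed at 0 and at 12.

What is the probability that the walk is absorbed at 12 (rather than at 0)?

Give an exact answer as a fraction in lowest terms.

Answer: 1552/8113

Derivation:
Biased walk: p = 2/5, q = 3/5, r = q/p = 3/2
Gambler's ruin: P(hit 12 before 0 | start at 8) = (1 - r^a)/(1 - r^N)
r^8 = 6561/256; r^12 = 531441/4096
P = (1 - 6561/256) / (1 - 531441/4096) = -6305/256 / -527345/4096 = 1552/8113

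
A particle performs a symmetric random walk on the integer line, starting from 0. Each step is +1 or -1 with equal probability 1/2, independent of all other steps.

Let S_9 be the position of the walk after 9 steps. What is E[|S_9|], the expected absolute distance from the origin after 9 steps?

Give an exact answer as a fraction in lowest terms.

Answer: 315/128

Derivation:
S_9 takes values m ≡ 1 (mod 2) with |m| ≤ 9; P(S_9=m) = C(9,(9+m)/2)/2^9.
Total paths: 2^9 = 512
Distribution: P(S=-9)=1/512, P(S=-7)=9/512, P(S=-5)=36/512, P(S=-3)=84/512, P(S=-1)=126/512, P(S=1)=126/512, P(S=3)=84/512, P(S=5)=36/512, P(S=7)=9/512, P(S=9)=1/512
E[|S_9|] = Σ_m |m|·P(S_9=m) = 1260/512 = 315/128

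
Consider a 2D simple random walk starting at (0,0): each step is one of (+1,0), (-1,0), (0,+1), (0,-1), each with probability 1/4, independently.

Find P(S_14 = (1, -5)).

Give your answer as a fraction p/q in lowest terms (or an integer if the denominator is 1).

Answer: 1002001/134217728

Derivation:
Let h be the number of horizontal steps (so 14-h are vertical). To end at (1,-5) need (h+1)/2 right-steps and ((14-h)-5)/2 up-steps.
Sum over h with 1 ≤ h ≤ 9, h ≡ 1 (mod 2), 14-h ≡ 1 (mod 2):
h=1: C(14,1)·C(1,1)·C(13,4) = 14·1·715 = 10010
h=3: C(14,3)·C(3,2)·C(11,3) = 364·3·165 = 180180
h=5: C(14,5)·C(5,3)·C(9,2) = 2002·10·36 = 720720
h=7: C(14,7)·C(7,4)·C(7,1) = 3432·35·7 = 840840
h=9: C(14,9)·C(9,5)·C(5,0) = 2002·126·1 = 252252
Total favorable: 2004002
Total paths: 4^14 = 268435456
P = 2004002/268435456 = 1002001/134217728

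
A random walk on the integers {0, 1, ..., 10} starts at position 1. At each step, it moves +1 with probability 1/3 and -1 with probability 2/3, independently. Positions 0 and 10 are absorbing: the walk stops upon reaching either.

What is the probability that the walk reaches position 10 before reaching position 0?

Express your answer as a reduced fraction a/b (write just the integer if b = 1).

Biased walk: p = 1/3, q = 2/3, r = q/p = 2
Gambler's ruin: P(hit 10 before 0 | start at 1) = (1 - r^a)/(1 - r^N)
r^1 = 2; r^10 = 1024
P = (1 - 2) / (1 - 1024) = -1 / -1023 = 1/1023

Answer: 1/1023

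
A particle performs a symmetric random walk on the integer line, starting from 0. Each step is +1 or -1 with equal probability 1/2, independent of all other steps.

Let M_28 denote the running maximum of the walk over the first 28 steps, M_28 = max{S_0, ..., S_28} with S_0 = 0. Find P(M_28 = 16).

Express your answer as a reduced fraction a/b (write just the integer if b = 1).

Answer: 94185/67108864

Derivation:
Let M_28 = max(S_0,...,S_28). Use the reflection principle: for j ≥ 1, #{paths with M_28 ≥ j} = #{S_28 ≥ j} + #{S_28 ≥ j+1}.
By reflection, #{M_28 ≥ 16} = #{S_28 ≥ 16} + #{S_28 ≥ 17} = 499178 + 122438 = 621616.
#{M_28 ≥ 17} = #{S_28 ≥ 17} + #{S_28 ≥ 18} = 122438 + 122438 = 244876.
#{M_28 = 16} = 621616 - 244876 = 376740.
P(M_28 = 16) = 376740/268435456 = 94185/67108864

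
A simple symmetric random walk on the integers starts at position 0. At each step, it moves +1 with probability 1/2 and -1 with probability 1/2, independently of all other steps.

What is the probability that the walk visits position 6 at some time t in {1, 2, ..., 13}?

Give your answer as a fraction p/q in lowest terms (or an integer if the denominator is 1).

Count via complement. Let g(t,s) = #length-t paths at position s with S_1..S_t all ≠ 6.
g(t,s) = g(t-1,s-1) + g(t-1,s+1) for s ≠ 6; g(t,6) = 0.
t=0: g(0,0)=1
t=1: g(1,-1)=1 g(1,1)=1
t=2: g(2,-2)=1 g(2,0)=2 g(2,2)=1
t=3: g(3,-3)=1 g(3,-1)=3 g(3,1)=3 g(3,3)=1
t=4: g(4,-4)=1 g(4,-2)=4 g(4,0)=6 g(4,2)=4 g(4,4)=1
t=5: g(5,-5)=1 g(5,-3)=5 g(5,-1)=10 g(5,1)=10 g(5,3)=5 g(5,5)=1
t=6: g(6,-6)=1 g(6,-4)=6 g(6,-2)=15 g(6,0)=20 g(6,2)=15 g(6,4)=6
t=7: g(7,-7)=1 g(7,-5)=7 g(7,-3)=21 g(7,-1)=35 g(7,1)=35 g(7,3)=21 g(7,5)=6
t=8: g(8,-8)=1 g(8,-6)=8 g(8,-4)=28 g(8,-2)=56 g(8,0)=70 g(8,2)=56 g(8,4)=27
t=9: g(9,-9)=1 g(9,-7)=9 g(9,-5)=36 g(9,-3)=84 g(9,-1)=126 g(9,1)=126 g(9,3)=83 g(9,5)=27
t=10: g(10,-10)=1 g(10,-8)=10 g(10,-6)=45 g(10,-4)=120 g(10,-2)=210 g(10,0)=252 g(10,2)=209 g(10,4)=110
t=11: g(11,-11)=1 g(11,-9)=11 g(11,-7)=55 g(11,-5)=165 g(11,-3)=330 g(11,-1)=462 g(11,1)=461 g(11,3)=319 g(11,5)=110
t=12: g(12,-12)=1 g(12,-10)=12 g(12,-8)=66 g(12,-6)=220 g(12,-4)=495 g(12,-2)=792 g(12,0)=923 g(12,2)=780 g(12,4)=429
t=13: g(13,-13)=1 g(13,-11)=13 g(13,-9)=78 g(13,-7)=286 g(13,-5)=715 g(13,-3)=1287 g(13,-1)=1715 g(13,1)=1703 g(13,3)=1209 g(13,5)=429
Paths never hitting 6: Σ_s g(13,s) = 7436
Paths hitting 6: 2^13 - 7436 = 756
P = 756/8192 = 189/2048

Answer: 189/2048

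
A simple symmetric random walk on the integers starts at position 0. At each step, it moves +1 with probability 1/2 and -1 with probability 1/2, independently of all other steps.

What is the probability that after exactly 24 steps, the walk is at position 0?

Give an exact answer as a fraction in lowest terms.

Answer: 676039/4194304

Derivation:
To return to 0 after 24 steps: need exactly 12 steps of +1 and 12 of -1.
Favorable paths: C(24,12) = 2704156
Total paths: 2^24 = 16777216
P = 2704156/16777216 = 676039/4194304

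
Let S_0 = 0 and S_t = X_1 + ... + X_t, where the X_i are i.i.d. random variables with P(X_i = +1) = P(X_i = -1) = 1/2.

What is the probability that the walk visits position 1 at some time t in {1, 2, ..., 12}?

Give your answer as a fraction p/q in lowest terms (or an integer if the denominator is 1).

Count via complement. Let g(t,s) = #length-t paths at position s with S_1..S_t all ≠ 1.
g(t,s) = g(t-1,s-1) + g(t-1,s+1) for s ≠ 1; g(t,1) = 0.
t=0: g(0,0)=1
t=1: g(1,-1)=1
t=2: g(2,-2)=1 g(2,0)=1
t=3: g(3,-3)=1 g(3,-1)=2
t=4: g(4,-4)=1 g(4,-2)=3 g(4,0)=2
t=5: g(5,-5)=1 g(5,-3)=4 g(5,-1)=5
t=6: g(6,-6)=1 g(6,-4)=5 g(6,-2)=9 g(6,0)=5
t=7: g(7,-7)=1 g(7,-5)=6 g(7,-3)=14 g(7,-1)=14
t=8: g(8,-8)=1 g(8,-6)=7 g(8,-4)=20 g(8,-2)=28 g(8,0)=14
t=9: g(9,-9)=1 g(9,-7)=8 g(9,-5)=27 g(9,-3)=48 g(9,-1)=42
t=10: g(10,-10)=1 g(10,-8)=9 g(10,-6)=35 g(10,-4)=75 g(10,-2)=90 g(10,0)=42
t=11: g(11,-11)=1 g(11,-9)=10 g(11,-7)=44 g(11,-5)=110 g(11,-3)=165 g(11,-1)=132
t=12: g(12,-12)=1 g(12,-10)=11 g(12,-8)=54 g(12,-6)=154 g(12,-4)=275 g(12,-2)=297 g(12,0)=132
Paths never hitting 1: Σ_s g(12,s) = 924
Paths hitting 1: 2^12 - 924 = 3172
P = 3172/4096 = 793/1024

Answer: 793/1024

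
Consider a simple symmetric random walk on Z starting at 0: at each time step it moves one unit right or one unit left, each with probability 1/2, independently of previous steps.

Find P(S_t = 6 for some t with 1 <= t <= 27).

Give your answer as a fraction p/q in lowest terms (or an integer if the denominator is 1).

Answer: 16628809/67108864

Derivation:
Count via complement. Let g(t,s) = #length-t paths at position s with S_1..S_t all ≠ 6.
g(t,s) = g(t-1,s-1) + g(t-1,s+1) for s ≠ 6; g(t,6) = 0.
t=0: g(0,0)=1
t=1: g(1,-1)=1 g(1,1)=1
t=2: g(2,-2)=1 g(2,0)=2 g(2,2)=1
t=3: g(3,-3)=1 g(3,-1)=3 g(3,1)=3 g(3,3)=1
t=4: g(4,-4)=1 g(4,-2)=4 g(4,0)=6 g(4,2)=4 g(4,4)=1
t=5: g(5,-5)=1 g(5,-3)=5 g(5,-1)=10 g(5,1)=10 g(5,3)=5 g(5,5)=1
t=6: g(6,-6)=1 g(6,-4)=6 g(6,-2)=15 g(6,0)=20 g(6,2)=15 g(6,4)=6
t=7: g(7,-7)=1 g(7,-5)=7 g(7,-3)=21 g(7,-1)=35 g(7,1)=35 g(7,3)=21 g(7,5)=6
t=8: g(8,-8)=1 g(8,-6)=8 g(8,-4)=28 g(8,-2)=56 g(8,0)=70 g(8,2)=56 g(8,4)=27
t=9: g(9,-9)=1 g(9,-7)=9 g(9,-5)=36 g(9,-3)=84 g(9,-1)=126 g(9,1)=126 g(9,3)=83 g(9,5)=27
t=10: g(10,-10)=1 g(10,-8)=10 g(10,-6)=45 g(10,-4)=120 g(10,-2)=210 g(10,0)=252 g(10,2)=209 g(10,4)=110
t=11: g(11,-11)=1 g(11,-9)=11 g(11,-7)=55 g(11,-5)=165 g(11,-3)=330 g(11,-1)=462 g(11,1)=461 g(11,3)=319 g(11,5)=110
t=12: g(12,-12)=1 g(12,-10)=12 g(12,-8)=66 g(12,-6)=220 g(12,-4)=495 g(12,-2)=792 g(12,0)=923 g(12,2)=780 g(12,4)=429
t=13: g(13,-13)=1 g(13,-11)=13 g(13,-9)=78 g(13,-7)=286 g(13,-5)=715 g(13,-3)=1287 g(13,-1)=1715 g(13,1)=1703 g(13,3)=1209 g(13,5)=429
t=14: g(14,-14)=1 g(14,-12)=14 g(14,-10)=91 g(14,-8)=364 g(14,-6)=1001 g(14,-4)=2002 g(14,-2)=3002 g(14,0)=3418 g(14,2)=2912 g(14,4)=1638
t=15: g(15,-15)=1 g(15,-13)=15 g(15,-11)=105 g(15,-9)=455 g(15,-7)=1365 g(15,-5)=3003 g(15,-3)=5004 g(15,-1)=6420 g(15,1)=6330 g(15,3)=4550 g(15,5)=1638
t=16: g(16,-16)=1 g(16,-14)=16 g(16,-12)=120 g(16,-10)=560 g(16,-8)=1820 g(16,-6)=4368 g(16,-4)=8007 g(16,-2)=11424 g(16,0)=12750 g(16,2)=10880 g(16,4)=6188
t=17: g(17,-17)=1 g(17,-15)=17 g(17,-13)=136 g(17,-11)=680 g(17,-9)=2380 g(17,-7)=6188 g(17,-5)=12375 g(17,-3)=19431 g(17,-1)=24174 g(17,1)=23630 g(17,3)=17068 g(17,5)=6188
t=18: g(18,-18)=1 g(18,-16)=18 g(18,-14)=153 g(18,-12)=816 g(18,-10)=3060 g(18,-8)=8568 g(18,-6)=18563 g(18,-4)=31806 g(18,-2)=43605 g(18,0)=47804 g(18,2)=40698 g(18,4)=23256
t=19: g(19,-19)=1 g(19,-17)=19 g(19,-15)=171 g(19,-13)=969 g(19,-11)=3876 g(19,-9)=11628 g(19,-7)=27131 g(19,-5)=50369 g(19,-3)=75411 g(19,-1)=91409 g(19,1)=88502 g(19,3)=63954 g(19,5)=23256
t=20: g(20,-20)=1 g(20,-18)=20 g(20,-16)=190 g(20,-14)=1140 g(20,-12)=4845 g(20,-10)=15504 g(20,-8)=38759 g(20,-6)=77500 g(20,-4)=125780 g(20,-2)=166820 g(20,0)=179911 g(20,2)=152456 g(20,4)=87210
t=21: g(21,-21)=1 g(21,-19)=21 g(21,-17)=210 g(21,-15)=1330 g(21,-13)=5985 g(21,-11)=20349 g(21,-9)=54263 g(21,-7)=116259 g(21,-5)=203280 g(21,-3)=292600 g(21,-1)=346731 g(21,1)=332367 g(21,3)=239666 g(21,5)=87210
t=22: g(22,-22)=1 g(22,-20)=22 g(22,-18)=231 g(22,-16)=1540 g(22,-14)=7315 g(22,-12)=26334 g(22,-10)=74612 g(22,-8)=170522 g(22,-6)=319539 g(22,-4)=495880 g(22,-2)=639331 g(22,0)=679098 g(22,2)=572033 g(22,4)=326876
t=23: g(23,-23)=1 g(23,-21)=23 g(23,-19)=253 g(23,-17)=1771 g(23,-15)=8855 g(23,-13)=33649 g(23,-11)=100946 g(23,-9)=245134 g(23,-7)=490061 g(23,-5)=815419 g(23,-3)=1135211 g(23,-1)=1318429 g(23,1)=1251131 g(23,3)=898909 g(23,5)=326876
t=24: g(24,-24)=1 g(24,-22)=24 g(24,-20)=276 g(24,-18)=2024 g(24,-16)=10626 g(24,-14)=42504 g(24,-12)=134595 g(24,-10)=346080 g(24,-8)=735195 g(24,-6)=1305480 g(24,-4)=1950630 g(24,-2)=2453640 g(24,0)=2569560 g(24,2)=2150040 g(24,4)=1225785
t=25: g(25,-25)=1 g(25,-23)=25 g(25,-21)=300 g(25,-19)=2300 g(25,-17)=12650 g(25,-15)=53130 g(25,-13)=177099 g(25,-11)=480675 g(25,-9)=1081275 g(25,-7)=2040675 g(25,-5)=3256110 g(25,-3)=4404270 g(25,-1)=5023200 g(25,1)=4719600 g(25,3)=3375825 g(25,5)=1225785
t=26: g(26,-26)=1 g(26,-24)=26 g(26,-22)=325 g(26,-20)=2600 g(26,-18)=14950 g(26,-16)=65780 g(26,-14)=230229 g(26,-12)=657774 g(26,-10)=1561950 g(26,-8)=3121950 g(26,-6)=5296785 g(26,-4)=7660380 g(26,-2)=9427470 g(26,0)=9742800 g(26,2)=8095425 g(26,4)=4601610
t=27: g(27,-27)=1 g(27,-25)=27 g(27,-23)=351 g(27,-21)=2925 g(27,-19)=17550 g(27,-17)=80730 g(27,-15)=296009 g(27,-13)=888003 g(27,-11)=2219724 g(27,-9)=4683900 g(27,-7)=8418735 g(27,-5)=12957165 g(27,-3)=17087850 g(27,-1)=19170270 g(27,1)=17838225 g(27,3)=12697035 g(27,5)=4601610
Paths never hitting 6: Σ_s g(27,s) = 100960110
Paths hitting 6: 2^27 - 100960110 = 33257618
P = 33257618/134217728 = 16628809/67108864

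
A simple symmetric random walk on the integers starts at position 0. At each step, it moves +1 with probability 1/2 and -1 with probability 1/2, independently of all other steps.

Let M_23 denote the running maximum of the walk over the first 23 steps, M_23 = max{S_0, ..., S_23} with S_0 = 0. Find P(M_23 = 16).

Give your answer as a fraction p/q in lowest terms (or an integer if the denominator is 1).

Answer: 1771/8388608

Derivation:
Let M_23 = max(S_0,...,S_23). Use the reflection principle: for j ≥ 1, #{paths with M_23 ≥ j} = #{S_23 ≥ j} + #{S_23 ≥ j+1}.
By reflection, #{M_23 ≥ 16} = #{S_23 ≥ 16} + #{S_23 ≥ 17} = 2048 + 2048 = 4096.
#{M_23 ≥ 17} = #{S_23 ≥ 17} + #{S_23 ≥ 18} = 2048 + 277 = 2325.
#{M_23 = 16} = 4096 - 2325 = 1771.
P(M_23 = 16) = 1771/8388608 = 1771/8388608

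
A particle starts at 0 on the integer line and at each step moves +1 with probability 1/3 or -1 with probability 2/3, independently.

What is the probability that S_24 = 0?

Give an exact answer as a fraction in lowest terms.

To be at 0 after 24 steps: need exactly 12 steps of +1 and 12 of -1.
Number of such sequences: C(24,12) = 2704156
Each has probability (1/3)^12 · (2/3)^12 = 4096/282429536481
P = 2704156 · 4096/282429536481 = 11076222976/282429536481

Answer: 11076222976/282429536481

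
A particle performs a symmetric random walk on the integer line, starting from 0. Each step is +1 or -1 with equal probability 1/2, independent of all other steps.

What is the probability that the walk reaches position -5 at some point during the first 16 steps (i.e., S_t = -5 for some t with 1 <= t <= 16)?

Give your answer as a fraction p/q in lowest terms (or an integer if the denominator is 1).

Count via complement. Let g(t,s) = #length-t paths at position s with S_1..S_t all ≠ -5.
g(t,s) = g(t-1,s-1) + g(t-1,s+1) for s ≠ -5; g(t,-5) = 0.
t=0: g(0,0)=1
t=1: g(1,-1)=1 g(1,1)=1
t=2: g(2,-2)=1 g(2,0)=2 g(2,2)=1
t=3: g(3,-3)=1 g(3,-1)=3 g(3,1)=3 g(3,3)=1
t=4: g(4,-4)=1 g(4,-2)=4 g(4,0)=6 g(4,2)=4 g(4,4)=1
t=5: g(5,-3)=5 g(5,-1)=10 g(5,1)=10 g(5,3)=5 g(5,5)=1
t=6: g(6,-4)=5 g(6,-2)=15 g(6,0)=20 g(6,2)=15 g(6,4)=6 g(6,6)=1
t=7: g(7,-3)=20 g(7,-1)=35 g(7,1)=35 g(7,3)=21 g(7,5)=7 g(7,7)=1
t=8: g(8,-4)=20 g(8,-2)=55 g(8,0)=70 g(8,2)=56 g(8,4)=28 g(8,6)=8 g(8,8)=1
t=9: g(9,-3)=75 g(9,-1)=125 g(9,1)=126 g(9,3)=84 g(9,5)=36 g(9,7)=9 g(9,9)=1
t=10: g(10,-4)=75 g(10,-2)=200 g(10,0)=251 g(10,2)=210 g(10,4)=120 g(10,6)=45 g(10,8)=10 g(10,10)=1
t=11: g(11,-3)=275 g(11,-1)=451 g(11,1)=461 g(11,3)=330 g(11,5)=165 g(11,7)=55 g(11,9)=11 g(11,11)=1
t=12: g(12,-4)=275 g(12,-2)=726 g(12,0)=912 g(12,2)=791 g(12,4)=495 g(12,6)=220 g(12,8)=66 g(12,10)=12 g(12,12)=1
t=13: g(13,-3)=1001 g(13,-1)=1638 g(13,1)=1703 g(13,3)=1286 g(13,5)=715 g(13,7)=286 g(13,9)=78 g(13,11)=13 g(13,13)=1
t=14: g(14,-4)=1001 g(14,-2)=2639 g(14,0)=3341 g(14,2)=2989 g(14,4)=2001 g(14,6)=1001 g(14,8)=364 g(14,10)=91 g(14,12)=14 g(14,14)=1
t=15: g(15,-3)=3640 g(15,-1)=5980 g(15,1)=6330 g(15,3)=4990 g(15,5)=3002 g(15,7)=1365 g(15,9)=455 g(15,11)=105 g(15,13)=15 g(15,15)=1
t=16: g(16,-4)=3640 g(16,-2)=9620 g(16,0)=12310 g(16,2)=11320 g(16,4)=7992 g(16,6)=4367 g(16,8)=1820 g(16,10)=560 g(16,12)=120 g(16,14)=16 g(16,16)=1
Paths never hitting -5: Σ_s g(16,s) = 51766
Paths hitting -5: 2^16 - 51766 = 13770
P = 13770/65536 = 6885/32768

Answer: 6885/32768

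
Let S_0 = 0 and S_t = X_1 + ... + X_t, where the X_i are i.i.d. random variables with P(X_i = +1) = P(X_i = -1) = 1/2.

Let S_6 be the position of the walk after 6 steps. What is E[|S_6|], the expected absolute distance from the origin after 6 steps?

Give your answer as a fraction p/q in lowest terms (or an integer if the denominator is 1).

Answer: 15/8

Derivation:
S_6 takes values m ≡ 0 (mod 2) with |m| ≤ 6; P(S_6=m) = C(6,(6+m)/2)/2^6.
Total paths: 2^6 = 64
Distribution: P(S=-6)=1/64, P(S=-4)=6/64, P(S=-2)=15/64, P(S=0)=20/64, P(S=2)=15/64, P(S=4)=6/64, P(S=6)=1/64
E[|S_6|] = Σ_m |m|·P(S_6=m) = 120/64 = 15/8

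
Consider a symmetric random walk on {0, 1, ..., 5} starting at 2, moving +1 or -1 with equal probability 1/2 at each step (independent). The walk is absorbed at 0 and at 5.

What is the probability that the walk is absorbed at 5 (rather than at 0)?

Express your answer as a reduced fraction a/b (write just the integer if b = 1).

Symmetric walk (p = 1/2): the harmonic-function argument gives P(hit 5 before 0 | start at 2) = a/N.
P = 2/5 = 2/5

Answer: 2/5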